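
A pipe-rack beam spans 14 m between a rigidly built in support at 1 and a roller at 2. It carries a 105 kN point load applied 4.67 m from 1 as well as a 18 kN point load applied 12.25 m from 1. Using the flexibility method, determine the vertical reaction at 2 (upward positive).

R_2 = 30.22 kN

Remove the prop at 2; the released (primary) structure is a cantilever built in at 1.
Free-end deflection of the primary structure under the applied loading (downward +):
  point load 105 at a = 4.67: Pa²(3L − a)/(6EI) = 14247/EI
  point load 18 at a = 12.25: Pa²(3L − a)/(6EI) = 13393/EI
  δ_0 = 27640/EI
Tip deflection under a unit load at 2: L³/(3EI) = 914.7/EI.
Compatibility at 2: δ_0 − R_2·δ_{22} = 0, so R_2 = 27640/914.7 = 30.22 kN.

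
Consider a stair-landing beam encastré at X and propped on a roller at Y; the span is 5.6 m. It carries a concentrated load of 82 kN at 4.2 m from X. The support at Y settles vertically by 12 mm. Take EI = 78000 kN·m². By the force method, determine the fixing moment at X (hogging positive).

M_X = 143.4 kN·m

Choose R_Y as the redundant. The primary structure is the cantilever fixed at X.
Downward deflection at the released point Y due to the loads:
  point load 82 at a = 4.2: Pa²(3L − a)/(6EI) = 3038/EI
Flexibility coefficient — unit upward force at Y: δ_{YY} = L³/(3EI) = 58.54/EI.
With EI = 78000 kN·m²: δ_0 = 0.038944 m and δ_{YY} = 0.00075 m/kN.
Compatibility — the beam at Y must follow the support down by 0.012 m: δ_0 − R_Y·δ_{YY} = 0.012, so R_Y = (0.038944 − 0.012)/0.00075 = 35.9 kN.
Moment equilibrium about X: M_X = Σ(load moments about X) − R_Y·L = 344.4 − 35.9×5.6 = 143.4 kN·m.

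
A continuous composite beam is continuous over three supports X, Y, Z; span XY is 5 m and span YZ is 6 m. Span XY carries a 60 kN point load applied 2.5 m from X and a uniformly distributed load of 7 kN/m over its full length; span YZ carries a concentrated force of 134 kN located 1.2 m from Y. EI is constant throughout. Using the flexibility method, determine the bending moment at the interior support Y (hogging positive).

Take M_Y as the redundant. Released structure: two simple spans XY and YZ with a hinge at Y.
Discontinuity in slope at Y on the released structure — sum the simple-span end rotations:
  span XY: point load 60 at a = 2.5: Pab(L + a)/(6LEI) = 93.75/EI
  span XY: UDL 7: wL³/(24EI) = 36.46/EI
  span YZ: point load 134 at a = 1.2: Pab(L + b)/(6LEI) = 231.6/EI
  relative rotation θ_0 = (130.2 + 231.6)/EI = 361.8/EI
A unit hogging moment at Y produces rotation L₁/(3EI) + L₂/(3EI) = 3.667/EI.
Compatibility: M_Y·(L₁+L₂)/(3EI) = θ_0, giving M_Y = 98.66 kN·m (hogging).

M_Y = 98.66 kN·m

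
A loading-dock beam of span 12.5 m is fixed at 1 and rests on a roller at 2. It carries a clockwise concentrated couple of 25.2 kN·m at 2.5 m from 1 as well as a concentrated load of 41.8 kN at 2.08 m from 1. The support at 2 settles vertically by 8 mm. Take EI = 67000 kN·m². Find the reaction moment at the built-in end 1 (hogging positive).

M_1 = 88.33 kN·m

Take the reaction at 2 as the redundant and release it; the primary structure is a cantilever fixed at 1.
Free-end deflection of the primary structure under the applied loading (downward +):
  clockwise couple 25.2 at a = 2.5: M₀a(2L − a)/(2EI) = 708.8/EI
  point load 41.8 at a = 2.08: Pa²(3L − a)/(6EI) = 1068/EI
  δ_0 = 1776/EI
Tip deflection under a unit load at 2: L³/(3EI) = 651/EI.
With EI = 67000 kN·m²: δ_0 = 0.026512 m and δ_{22} = 0.009717 m/kN.
Compatibility — the beam at 2 must follow the support down by 0.008 m: δ_0 − R_2·δ_{22} = 0.008, so R_2 = (0.026512 − 0.008)/0.009717 = 1.905 kN.
Moment equilibrium about 1: M_1 = Σ(load moments about 1) − R_2·L = 112.1 − 1.905×12.5 = 88.33 kN·m.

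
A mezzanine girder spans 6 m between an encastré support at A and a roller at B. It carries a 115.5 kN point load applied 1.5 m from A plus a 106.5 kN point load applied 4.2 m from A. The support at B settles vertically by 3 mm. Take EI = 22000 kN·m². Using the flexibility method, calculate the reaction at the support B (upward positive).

Remove the prop at B; the released (primary) structure is a cantilever built in at A.
Deflection at B on the released cantilever, summing each load's contribution:
  point load 115.5 at a = 1.5: Pa²(3L − a)/(6EI) = 714.7/EI
  point load 106.5 at a = 4.2: Pa²(3L − a)/(6EI) = 4321/EI
  δ_0 = 5036/EI
Tip deflection under a unit load at B: L³/(3EI) = 72/EI.
With EI = 22000 kN·m²: δ_0 = 0.22889 m and δ_{BB} = 0.003273 m/kN.
Compatibility — the beam at B must follow the support down by 0.003 m: δ_0 − R_B·δ_{BB} = 0.003, so R_B = (0.22889 − 0.003)/0.003273 = 69.02 kN.

R_B = 69.02 kN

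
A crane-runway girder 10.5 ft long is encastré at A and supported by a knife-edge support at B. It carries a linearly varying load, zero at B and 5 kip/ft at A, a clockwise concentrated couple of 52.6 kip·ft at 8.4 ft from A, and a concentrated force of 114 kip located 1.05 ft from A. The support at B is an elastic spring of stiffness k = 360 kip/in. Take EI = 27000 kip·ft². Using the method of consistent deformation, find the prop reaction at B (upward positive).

R_B = 13.89 kip

Remove the prop at B; the released (primary) structure is a cantilever built in at A.
Downward deflection at the released point B due to the loads:
  triangular load, peak 5 at the fixed end: w₀L⁴/(30EI) = 2026/EI
  clockwise couple 52.6 at a = 8.4: M₀a(2L − a)/(2EI) = 2784/EI
  point load 114 at a = 1.05: Pa²(3L − a)/(6EI) = 637.9/EI
  δ_0 = 5447/EI
Tip deflection under a unit load at B: L³/(3EI) = 385.9/EI.
With EI = 27000 kip·ft²: δ_0 = 0.20175 ft and δ_{BB} = 0.014292 ft/kip.
Compatibility — the spring shortens by R_B/k under the reaction it provides: δ_0 − R_B·δ_{BB} = R_B/k. With 1/k = 1/(360×12) ft/kip = 0.000231 ft/kip, R_B = δ_0 / (δ_{BB} + 1/k) = 0.20175 / (0.014292 + 0.000231) = 13.89 kip.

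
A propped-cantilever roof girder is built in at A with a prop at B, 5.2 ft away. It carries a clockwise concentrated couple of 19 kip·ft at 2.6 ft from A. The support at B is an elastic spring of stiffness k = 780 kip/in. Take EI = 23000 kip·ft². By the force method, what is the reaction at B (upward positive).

R_B = 3.906 kip

Take the reaction at B as the redundant and release it; the primary structure is a cantilever fixed at A.
Free-end deflection of the primary structure under the applied loading (downward +):
  clockwise couple 19 at a = 2.6: M₀a(2L − a)/(2EI) = 192.7/EI
Tip deflection under a unit load at B: L³/(3EI) = 46.87/EI.
With EI = 23000 kip·ft²: δ_0 = 0.008377 ft and δ_{BB} = 0.002038 ft/kip.
Compatibility — the spring shortens by R_B/k under the reaction it provides: δ_0 − R_B·δ_{BB} = R_B/k. With 1/k = 1/(780×12) ft/kip = 0.000107 ft/kip, R_B = δ_0 / (δ_{BB} + 1/k) = 0.008377 / (0.002038 + 0.000107) = 3.906 kip.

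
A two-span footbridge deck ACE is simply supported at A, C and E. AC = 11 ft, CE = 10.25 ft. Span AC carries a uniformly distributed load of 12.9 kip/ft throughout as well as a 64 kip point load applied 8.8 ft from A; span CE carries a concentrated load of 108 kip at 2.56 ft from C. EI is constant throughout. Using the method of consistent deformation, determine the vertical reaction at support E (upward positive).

Release continuity at C by inserting a hinge; the redundant is the internal moment M_C. The primary structure is two simply-supported spans AC and CE.
Rotations at C on the released spans (each span's end-slope, ×1/EI):
  span AC: UDL 12.9: wL³/(24EI) = 715.4/EI
  span AC: point load 64 at a = 8.8: Pab(L + a)/(6LEI) = 371.7/EI
  span CE: point load 108 at a = 2.56: Pab(L + b)/(6LEI) = 620.2/EI
  relative rotation θ_0 = (1087 + 620.2)/EI = 1707/EI
A unit hogging moment at C produces rotation L₁/(3EI) + L₂/(3EI) = 7.083/EI.
Slope continuity at C: θ_0 = M_C·7.083/EI, so M_C = 1707/7.083 = 241 kip·ft (hogging).
Span CE, ΣM about E: R_C^{CE}·10.25 = 830.5 + 241, so R_C^{CE} = 104.5 kip and R_E = 108 − 104.5 = 3.458 kip.

R_E = 3.458 kip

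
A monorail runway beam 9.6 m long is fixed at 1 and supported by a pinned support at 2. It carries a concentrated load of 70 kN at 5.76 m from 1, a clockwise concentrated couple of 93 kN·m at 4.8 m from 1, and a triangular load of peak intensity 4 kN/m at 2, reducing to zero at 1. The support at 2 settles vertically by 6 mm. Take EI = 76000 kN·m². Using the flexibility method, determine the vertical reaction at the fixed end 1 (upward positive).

Take the reaction at 2 as the redundant and release it; the primary structure is a cantilever fixed at 1.
Deflection at 2 on the released cantilever, summing each load's contribution:
  point load 70 at a = 5.76: Pa²(3L − a)/(6EI) = 8918/EI
  clockwise couple 93 at a = 4.8: M₀a(2L − a)/(2EI) = 3214/EI
  triangular load, peak 4 at the free end: 11w₀L⁴/(120EI) = 3114/EI
  δ_0 = 15246/EI
Flexibility coefficient — unit upward force at 2: δ_{22} = L³/(3EI) = 294.9/EI.
With EI = 76000 kN·m²: δ_0 = 0.20061 m and δ_{22} = 0.00388 m/kN.
Compatibility — the beam at 2 must follow the support down by 0.006 m: δ_0 − R_2·δ_{22} = 0.006, so R_2 = (0.20061 − 0.006)/0.00388 = 50.15 kN.
Vertical equilibrium: R_1 = ΣP − R_2 = 89.2 − 50.15 = 39.05 kN.

R_1 = 39.05 kN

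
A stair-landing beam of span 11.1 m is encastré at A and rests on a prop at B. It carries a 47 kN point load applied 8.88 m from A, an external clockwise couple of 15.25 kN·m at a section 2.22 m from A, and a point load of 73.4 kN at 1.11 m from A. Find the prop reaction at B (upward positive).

Take the reaction at B as the redundant and release it; the primary structure is a cantilever fixed at A.
Deflection at B on the released cantilever, summing each load's contribution:
  point load 47 at a = 8.88: Pa²(3L − a)/(6EI) = 15084/EI
  clockwise couple 15.25 at a = 2.22: M₀a(2L − a)/(2EI) = 338.2/EI
  point load 73.4 at a = 1.11: Pa²(3L − a)/(6EI) = 485.2/EI
  δ_0 = 15907/EI
Tip deflection under a unit load at B: L³/(3EI) = 455.9/EI.
Compatibility at B: δ_0 − R_B·δ_{BB} = 0, so R_B = 15907/455.9 = 34.89 kN.

R_B = 34.89 kN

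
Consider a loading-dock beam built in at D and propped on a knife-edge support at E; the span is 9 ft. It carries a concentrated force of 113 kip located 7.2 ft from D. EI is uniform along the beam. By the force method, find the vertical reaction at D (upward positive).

Release the roller at E. Primary structure: cantilever fixed at D.
Primary-structure tip deflection at E by superposition:
  point load 113 at a = 7.2: Pa²(3L − a)/(6EI) = 19331/EI
Tip deflection under a unit load at E: L³/(3EI) = 243/EI.
Compatibility at E: δ_0 − R_E·δ_{EE} = 0, so R_E = 19331/243 = 79.55 kip.
Vertical equilibrium: R_D = ΣP − R_E = 113 − 79.55 = 33.45 kip.

R_D = 33.45 kip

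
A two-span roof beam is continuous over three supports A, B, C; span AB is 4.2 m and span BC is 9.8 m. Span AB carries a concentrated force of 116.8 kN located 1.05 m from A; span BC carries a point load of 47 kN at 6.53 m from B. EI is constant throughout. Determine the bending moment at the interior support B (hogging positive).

Insert a hinge at B; M_B is the redundant, and each span becomes simply supported.
End slopes at the hinge B, treating each span as simply supported:
  span AB: point load 116.8 at a = 1.05: Pab(L + a)/(6LEI) = 80.48/EI
  span BC: point load 47 at a = 6.53: Pab(L + b)/(6LEI) = 223.1/EI
  relative rotation θ_0 = (80.48 + 223.1)/EI = 303.6/EI
A unit hogging moment at B produces rotation L₁/(3EI) + L₂/(3EI) = 4.667/EI.
Slope continuity at B: θ_0 = M_B·4.667/EI, so M_B = 303.6/4.667 = 65.05 kN·m (hogging).

M_B = 65.05 kN·m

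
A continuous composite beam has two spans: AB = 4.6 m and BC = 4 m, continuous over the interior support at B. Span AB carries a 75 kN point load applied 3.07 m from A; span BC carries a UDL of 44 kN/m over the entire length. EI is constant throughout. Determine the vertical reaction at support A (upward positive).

R_A = 8.624 kN

Take M_B as the redundant. Released structure: two simple spans AB and BC with a hinge at B.
Rotations at B on the released spans (each span's end-slope, ×1/EI):
  span AB: point load 75 at a = 3.07: Pab(L + a)/(6LEI) = 97.9/EI
  span BC: UDL 44: wL³/(24EI) = 117.3/EI
  relative rotation θ_0 = (97.9 + 117.3)/EI = 215.2/EI
A unit hogging moment at B produces rotation L₁/(3EI) + L₂/(3EI) = 2.867/EI.
Compatibility: M_B·(L₁+L₂)/(3EI) = θ_0, giving M_B = 75.08 kN·m (hogging).
Span AB, ΣM about A with M_B applied at B: R_B^{AB}·4.6 = 230.2 + 75.08, so R_B^{AB} = 66.38 kN and R_A = 75 − 66.38 = 8.624 kN.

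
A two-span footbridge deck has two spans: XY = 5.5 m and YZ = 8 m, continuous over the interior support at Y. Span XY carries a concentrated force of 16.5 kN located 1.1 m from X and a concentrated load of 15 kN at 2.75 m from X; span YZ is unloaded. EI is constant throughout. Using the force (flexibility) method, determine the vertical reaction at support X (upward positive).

Release continuity at Y by inserting a hinge; the redundant is the internal moment M_Y. The primary structure is two simply-supported spans XY and YZ.
Rotations at Y on the released spans (each span's end-slope, ×1/EI):
  span XY: point load 16.5 at a = 1.1: Pab(L + a)/(6LEI) = 15.97/EI
  span XY: point load 15 at a = 2.75: Pab(L + a)/(6LEI) = 28.36/EI
  relative rotation θ_0 = (44.33 + 0)/EI = 44.33/EI
A unit hogging moment at Y produces rotation L₁/(3EI) + L₂/(3EI) = 4.5/EI.
Slope continuity at Y: θ_0 = M_Y·4.5/EI, so M_Y = 44.33/4.5 = 9.851 kN·m (hogging).
Span XY, ΣM about X with M_Y applied at Y: R_Y^{XY}·5.5 = 59.4 + 9.851, so R_Y^{XY} = 12.59 kN and R_X = 31.5 − 12.59 = 18.91 kN.

R_X = 18.91 kN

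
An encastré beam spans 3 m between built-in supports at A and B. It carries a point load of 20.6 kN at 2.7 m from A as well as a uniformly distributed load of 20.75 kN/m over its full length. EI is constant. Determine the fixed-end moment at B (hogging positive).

Take the two fixed-end moments M_A, M_B as redundants; the released structure is the simple span AB.
End rotations of the released simple span under the applied load (×1/EI):
  at A: point load 20.6 at a = 2.7: Pab(L + b)/(6LEI) = 3.059/EI
  at B: point load 20.6 at a = 2.7: Pab(L + a)/(6LEI) = 5.284/EI
  at A: UDL 20.75: wL³/(24EI) = 23.34/EI
  at B: UDL 20.75: wL³/(24EI) = 23.34/EI
  θ_A0 = 26.4/EI,  θ_B0 = 28.63/EI
Flexibility coefficients: a unit moment at one end gives L/(3EI) there and L/(6EI) at the far end, so f₁₁ = f₂₂ = 1/EI and f₁₂ = f₂₁ = 0.5/EI.
Compatibility — zero rotation at each built-in end:
  1 M_A + 0.5 M_B = 26.4
  0.5 M_A + 1 M_B = 28.63
Solving the pair gives M_A = 16.12 kN·m and M_B = 20.57 kN·m (hogging).

M_B = 20.57 kN·m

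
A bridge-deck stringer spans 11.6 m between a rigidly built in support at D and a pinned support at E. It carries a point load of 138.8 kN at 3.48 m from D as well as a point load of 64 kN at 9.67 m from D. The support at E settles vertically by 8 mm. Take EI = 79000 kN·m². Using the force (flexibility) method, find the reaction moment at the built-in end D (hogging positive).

M_D = 361.5 kN·m

Choose R_E as the redundant. The primary structure is the cantilever fixed at D.
Free-end deflection of the primary structure under the applied loading (downward +):
  point load 138.8 at a = 3.48: Pa²(3L − a)/(6EI) = 8774/EI
  point load 64 at a = 9.67: Pa²(3L − a)/(6EI) = 25065/EI
  δ_0 = 33840/EI
Flexibility coefficient — unit upward force at E: δ_{EE} = L³/(3EI) = 520.3/EI.
With EI = 79000 kN·m²: δ_0 = 0.42835 m and δ_{EE} = 0.006586 m/kN.
Compatibility — the beam at E must follow the support down by 0.008 m: δ_0 − R_E·δ_{EE} = 0.008, so R_E = (0.42835 − 0.008)/0.006586 = 63.82 kN.
Moment equilibrium about D: M_D = Σ(load moments about D) − R_E·L = 1102 − 63.82×11.6 = 361.5 kN·m.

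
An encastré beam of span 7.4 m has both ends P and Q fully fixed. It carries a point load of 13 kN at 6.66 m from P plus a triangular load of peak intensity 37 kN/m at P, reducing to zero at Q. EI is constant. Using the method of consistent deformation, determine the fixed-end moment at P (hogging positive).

Take the two fixed-end moments M_P, M_Q as redundants; the released structure is the simple span PQ.
On the primary (simply-supported) span, the end slopes from the loading are:
  at P: point load 13 at a = 6.66: Pab(L + b)/(6LEI) = 11.75/EI
  at Q: point load 13 at a = 6.66: Pab(L + a)/(6LEI) = 20.29/EI
  at P: triangular load, peak 37: w₀L³/(45EI) = 333.2/EI
  at Q: triangular load, peak 37: 7w₀L³/(360EI) = 291.5/EI
  θ_P0 = 344.9/EI,  θ_Q0 = 311.8/EI
Flexibility coefficients: a unit moment at one end gives L/(3EI) there and L/(6EI) at the far end, so f₁₁ = f₂₂ = 2.467/EI and f₁₂ = f₂₁ = 1.233/EI.
Compatibility — zero rotation at each built-in end:
  2.467 M_P + 1.233 M_Q = 344.9
  1.233 M_P + 2.467 M_Q = 311.8
Solving the pair gives M_P = 102.2 kN·m and M_Q = 75.33 kN·m (hogging).

M_P = 102.2 kN·m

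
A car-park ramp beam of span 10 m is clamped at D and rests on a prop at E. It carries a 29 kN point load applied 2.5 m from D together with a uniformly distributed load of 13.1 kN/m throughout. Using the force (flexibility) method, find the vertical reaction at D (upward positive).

R_D = 108.4 kN

Choose R_E as the redundant. The primary structure is the cantilever fixed at D.
Free-end deflection of the primary structure under the applied loading (downward +):
  point load 29 at a = 2.5: Pa²(3L − a)/(6EI) = 830.7/EI
  UDL 13.1: wL⁴/(8EI) = 16375/EI
  δ_0 = 17206/EI
Flexibility coefficient — unit upward force at E: δ_{EE} = L³/(3EI) = 333.3/EI.
The prop prevents deflection at E: R_E = δ_0/δ_{EE} = 17206/333.3 = 51.62 kN.
Vertical equilibrium: R_D = ΣP − R_E = 160 − 51.62 = 108.4 kN.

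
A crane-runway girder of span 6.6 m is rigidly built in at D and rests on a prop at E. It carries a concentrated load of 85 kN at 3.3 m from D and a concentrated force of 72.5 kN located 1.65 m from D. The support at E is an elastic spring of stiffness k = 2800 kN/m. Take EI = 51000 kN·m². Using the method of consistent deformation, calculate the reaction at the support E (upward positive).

R_E = 27.56 kN

Release the roller at E. Primary structure: cantilever fixed at D.
Free-end deflection of the primary structure under the applied loading (downward +):
  point load 85 at a = 3.3: Pa²(3L − a)/(6EI) = 2546/EI
  point load 72.5 at a = 1.65: Pa²(3L − a)/(6EI) = 597.1/EI
  δ_0 = 3143/EI
Tip deflection under a unit load at E: L³/(3EI) = 95.83/EI.
With EI = 51000 kN·m²: δ_0 = 0.06162 m and δ_{EE} = 0.001879 m/kN.
Compatibility — the spring shortens by R_E/k under the reaction it provides: δ_0 − R_E·δ_{EE} = R_E/k. With 1/k = 0.000357 m/kN, R_E = δ_0 / (δ_{EE} + 1/k) = 0.06162 / (0.001879 + 0.000357) = 27.56 kN.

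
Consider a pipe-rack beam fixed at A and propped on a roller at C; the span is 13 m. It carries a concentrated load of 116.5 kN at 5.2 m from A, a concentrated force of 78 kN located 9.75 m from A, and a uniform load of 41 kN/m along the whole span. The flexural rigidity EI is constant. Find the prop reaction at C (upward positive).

R_C = 273.5 kN

Choose R_C as the redundant. The primary structure is the cantilever fixed at A.
Deflection at C on the released cantilever, summing each load's contribution:
  point load 116.5 at a = 5.2: Pa²(3L − a)/(6EI) = 17746/EI
  point load 78 at a = 9.75: Pa²(3L − a)/(6EI) = 36148/EI
  UDL 41: wL⁴/(8EI) = 146375/EI
  δ_0 = 200269/EI
Tip deflection under a unit load at C: L³/(3EI) = 732.3/EI.
The prop prevents deflection at C: R_C = δ_0/δ_{CC} = 200269/732.3 = 273.5 kN.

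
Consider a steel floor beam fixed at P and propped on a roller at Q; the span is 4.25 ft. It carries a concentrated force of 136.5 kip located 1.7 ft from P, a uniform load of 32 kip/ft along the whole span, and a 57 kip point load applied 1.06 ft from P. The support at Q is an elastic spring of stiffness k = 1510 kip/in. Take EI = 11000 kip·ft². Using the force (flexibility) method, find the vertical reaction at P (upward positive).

Release the roller at Q. Primary structure: cantilever fixed at P.
Primary-structure tip deflection at Q by superposition:
  point load 136.5 at a = 1.7: Pa²(3L − a)/(6EI) = 726.5/EI
  UDL 32: wL⁴/(8EI) = 1305/EI
  point load 57 at a = 1.06: Pa²(3L − a)/(6EI) = 124.8/EI
  δ_0 = 2156/EI
Tip deflection under a unit load at Q: L³/(3EI) = 25.59/EI.
With EI = 11000 kip·ft²: δ_0 = 0.19603 ft and δ_{QQ} = 0.002326 ft/kip.
Compatibility — the spring shortens by R_Q/k under the reaction it provides: δ_0 − R_Q·δ_{QQ} = R_Q/k. With 1/k = 1/(1510×12) ft/kip = 0.000055 ft/kip, R_Q = δ_0 / (δ_{QQ} + 1/k) = 0.19603 / (0.002326 + 0.000055) = 82.32 kip.
Vertical equilibrium: R_P = ΣP − R_Q = 329.5 − 82.32 = 247.2 kip.

R_P = 247.2 kip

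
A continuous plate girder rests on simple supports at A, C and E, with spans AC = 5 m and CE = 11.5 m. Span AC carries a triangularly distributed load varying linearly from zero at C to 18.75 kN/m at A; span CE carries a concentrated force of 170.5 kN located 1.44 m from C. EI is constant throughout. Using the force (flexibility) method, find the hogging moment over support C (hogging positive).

Insert a hinge at C; M_C is the redundant, and each span becomes simply supported.
Rotations at C on the released spans (each span's end-slope, ×1/EI):
  span AC: triangular load, peak 18.75: 7w₀L³/(360EI) = 45.57/EI
  span CE: point load 170.5 at a = 1.44: Pab(L + b)/(6LEI) = 771.8/EI
  relative rotation θ_0 = (45.57 + 771.8)/EI = 817.3/EI
A unit hogging moment at C produces rotation L₁/(3EI) + L₂/(3EI) = 5.5/EI.
Slope continuity at C: θ_0 = M_C·5.5/EI, so M_C = 817.3/5.5 = 148.6 kN·m (hogging).

M_C = 148.6 kN·m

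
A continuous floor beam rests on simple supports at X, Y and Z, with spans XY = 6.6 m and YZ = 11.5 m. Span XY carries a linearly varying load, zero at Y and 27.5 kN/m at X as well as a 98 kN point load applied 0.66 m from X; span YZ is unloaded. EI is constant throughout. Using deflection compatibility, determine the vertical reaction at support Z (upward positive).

R_Z = -3.231 kN

Release continuity at Y by inserting a hinge; the redundant is the internal moment M_Y. The primary structure is two simply-supported spans XY and YZ.
Rotations at Y on the released spans (each span's end-slope, ×1/EI):
  span XY: triangular load, peak 27.5: 7w₀L³/(360EI) = 153.7/EI
  span XY: point load 98 at a = 0.66: Pab(L + a)/(6LEI) = 70.44/EI
  relative rotation θ_0 = (224.2 + 0)/EI = 224.2/EI
A unit hogging moment at Y produces rotation L₁/(3EI) + L₂/(3EI) = 6.033/EI.
Compatibility: M_Y·(L₁+L₂)/(3EI) = θ_0, giving M_Y = 37.15 kN·m (hogging).
Span YZ, ΣM about Z: R_Y^{YZ}·11.5 = 0 + 37.15, so R_Y^{YZ} = 3.231 kN and R_Z = 0 − 3.231 = -3.231 kN.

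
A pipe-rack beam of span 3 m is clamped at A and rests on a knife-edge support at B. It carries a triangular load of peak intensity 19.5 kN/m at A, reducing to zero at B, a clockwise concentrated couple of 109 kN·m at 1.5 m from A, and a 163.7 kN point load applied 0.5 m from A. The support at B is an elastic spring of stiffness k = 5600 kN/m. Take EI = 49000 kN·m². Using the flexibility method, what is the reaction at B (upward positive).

R_B = 26.96 kN

Remove the prop at B; the released (primary) structure is a cantilever built in at A.
Downward deflection at the released point B due to the loads:
  triangular load, peak 19.5 at the fixed end: w₀L⁴/(30EI) = 52.65/EI
  clockwise couple 109 at a = 1.5: M₀a(2L − a)/(2EI) = 367.9/EI
  point load 163.7 at a = 0.5: Pa²(3L − a)/(6EI) = 57.98/EI
  δ_0 = 478.5/EI
Tip deflection under a unit load at B: L³/(3EI) = 9/EI.
With EI = 49000 kN·m²: δ_0 = 0.009765 m and δ_{BB} = 0.000184 m/kN.
Compatibility — the spring shortens by R_B/k under the reaction it provides: δ_0 − R_B·δ_{BB} = R_B/k. With 1/k = 0.000179 m/kN, R_B = δ_0 / (δ_{BB} + 1/k) = 0.009765 / (0.000184 + 0.000179) = 26.96 kN.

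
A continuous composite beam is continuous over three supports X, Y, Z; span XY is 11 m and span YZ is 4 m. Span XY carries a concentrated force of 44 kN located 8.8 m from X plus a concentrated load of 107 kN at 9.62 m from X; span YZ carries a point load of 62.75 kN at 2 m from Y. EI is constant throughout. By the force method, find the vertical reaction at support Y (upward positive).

Take M_Y as the redundant. Released structure: two simple spans XY and YZ with a hinge at Y.
Discontinuity in slope at Y on the released structure — sum the simple-span end rotations:
  span XY: point load 44 at a = 8.8: Pab(L + a)/(6LEI) = 255.6/EI
  span XY: point load 107 at a = 9.62: Pab(L + a)/(6LEI) = 443.8/EI
  span YZ: point load 62.75 at a = 2: Pab(L + b)/(6LEI) = 62.75/EI
  relative rotation θ_0 = (699.3 + 62.75)/EI = 762.1/EI
A unit hogging moment at Y produces rotation L₁/(3EI) + L₂/(3EI) = 5/EI.
Slope continuity at Y: θ_0 = M_Y·5/EI, so M_Y = 762.1/5 = 152.4 kN·m (hogging).
Span XY, ΣM about X with M_Y applied at Y: R_Y^{XY}·11 = 1417 + 152.4, so R_Y^{XY} = 142.6 kN and R_X = 151 − 142.6 = 8.367 kN.
Span YZ, ΣM about Z: R_Y^{YZ}·4 = 125.5 + 152.4, so R_Y^{YZ} = 69.48 kN and R_Z = 62.75 − 69.48 = -6.73 kN.
R_Y = 142.6 + 69.48 = 212.1 kN.

R_Y = 212.1 kN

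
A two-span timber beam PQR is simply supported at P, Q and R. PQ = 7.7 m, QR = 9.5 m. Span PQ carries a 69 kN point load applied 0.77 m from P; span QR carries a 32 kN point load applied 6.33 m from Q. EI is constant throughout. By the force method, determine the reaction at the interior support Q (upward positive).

R_Q = 26.2 kN

Insert a hinge at Q; M_Q is the redundant, and each span becomes simply supported.
Rotations at Q on the released spans (each span's end-slope, ×1/EI):
  span PQ: point load 69 at a = 0.77: Pab(L + a)/(6LEI) = 67.5/EI
  span QR: point load 32 at a = 6.33: Pab(L + b)/(6LEI) = 142.7/EI
  relative rotation θ_0 = (67.5 + 142.7)/EI = 210.2/EI
A unit hogging moment at Q produces rotation L₁/(3EI) + L₂/(3EI) = 5.733/EI.
Compatibility: M_Q·(L₁+L₂)/(3EI) = θ_0, giving M_Q = 36.67 kN·m (hogging).
Span PQ, ΣM about P with M_Q applied at Q: R_Q^{PQ}·7.7 = 53.13 + 36.67, so R_Q^{PQ} = 11.66 kN and R_P = 69 − 11.66 = 57.34 kN.
Span QR, ΣM about R: R_Q^{QR}·9.5 = 101.4 + 36.67, so R_Q^{QR} = 14.54 kN and R_R = 32 − 14.54 = 17.46 kN.
R_Q = 11.66 + 14.54 = 26.2 kN.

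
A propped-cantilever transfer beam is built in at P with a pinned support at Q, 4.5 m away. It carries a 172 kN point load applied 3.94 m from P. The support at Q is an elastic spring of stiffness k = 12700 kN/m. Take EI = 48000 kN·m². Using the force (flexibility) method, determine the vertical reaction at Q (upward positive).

Release the roller at Q. Primary structure: cantilever fixed at P.
Primary-structure tip deflection at Q by superposition:
  point load 172 at a = 3.94: Pa²(3L − a)/(6EI) = 4254/EI
Flexibility coefficient — unit upward force at Q: δ_{QQ} = L³/(3EI) = 30.38/EI.
With EI = 48000 kN·m²: δ_0 = 0.088631 m and δ_{QQ} = 0.000633 m/kN.
Compatibility — the spring shortens by R_Q/k under the reaction it provides: δ_0 − R_Q·δ_{QQ} = R_Q/k. With 1/k = 0.000079 m/kN, R_Q = δ_0 / (δ_{QQ} + 1/k) = 0.088631 / (0.000633 + 0.000079) = 124.6 kN.

R_Q = 124.6 kN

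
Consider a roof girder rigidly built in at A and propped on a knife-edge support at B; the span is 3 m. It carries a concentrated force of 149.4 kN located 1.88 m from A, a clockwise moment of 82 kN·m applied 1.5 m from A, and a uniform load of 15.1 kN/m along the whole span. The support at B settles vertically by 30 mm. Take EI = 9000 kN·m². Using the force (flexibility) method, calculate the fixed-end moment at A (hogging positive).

M_A = 168.7 kN·m

Remove the prop at B; the released (primary) structure is a cantilever built in at A.
Primary-structure tip deflection at B by superposition:
  point load 149.4 at a = 1.88: Pa²(3L − a)/(6EI) = 626.6/EI
  clockwise couple 82 at a = 1.5: M₀a(2L − a)/(2EI) = 276.8/EI
  UDL 15.1: wL⁴/(8EI) = 152.9/EI
  δ_0 = 1056/EI
Flexibility coefficient — unit upward force at B: δ_{BB} = L³/(3EI) = 9/EI.
With EI = 9000 kN·m²: δ_0 = 0.11736 m and δ_{BB} = 0.001 m/kN.
Compatibility — the beam at B must follow the support down by 0.03 m: δ_0 − R_B·δ_{BB} = 0.03, so R_B = (0.11736 − 0.03)/0.001 = 87.36 kN.
Moment equilibrium about A: M_A = Σ(load moments about A) − R_B·L = 430.8 − 87.36×3 = 168.7 kN·m.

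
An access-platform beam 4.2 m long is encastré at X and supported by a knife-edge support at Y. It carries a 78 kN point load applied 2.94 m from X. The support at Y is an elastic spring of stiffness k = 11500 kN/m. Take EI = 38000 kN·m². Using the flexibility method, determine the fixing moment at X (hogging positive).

Release the roller at Y. Primary structure: cantilever fixed at X.
Downward deflection at the released point Y due to the loads:
  point load 78 at a = 2.94: Pa²(3L − a)/(6EI) = 1085/EI
Flexibility coefficient — unit upward force at Y: δ_{YY} = L³/(3EI) = 24.7/EI.
With EI = 38000 kN·m²: δ_0 = 0.028565 m and δ_{YY} = 0.00065 m/kN.
Compatibility — the spring shortens by R_Y/k under the reaction it provides: δ_0 − R_Y·δ_{YY} = R_Y/k. With 1/k = 0.000087 m/kN, R_Y = δ_0 / (δ_{YY} + 1/k) = 0.028565 / (0.00065 + 0.000087) = 38.77 kN.
Moment equilibrium about X: M_X = Σ(load moments about X) − R_Y·L = 229.3 − 38.77×4.2 = 66.5 kN·m.

M_X = 66.5 kN·m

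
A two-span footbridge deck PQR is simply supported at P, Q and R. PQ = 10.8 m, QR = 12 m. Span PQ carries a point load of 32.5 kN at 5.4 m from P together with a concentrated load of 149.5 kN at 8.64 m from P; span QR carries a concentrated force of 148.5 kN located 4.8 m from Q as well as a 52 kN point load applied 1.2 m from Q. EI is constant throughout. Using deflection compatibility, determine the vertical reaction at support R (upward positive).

Insert a hinge at Q; M_Q is the redundant, and each span becomes simply supported.
Rotations at Q on the released spans (each span's end-slope, ×1/EI):
  span PQ: point load 32.5 at a = 5.4: Pab(L + a)/(6LEI) = 236.9/EI
  span PQ: point load 149.5 at a = 8.64: Pab(L + a)/(6LEI) = 837/EI
  span QR: point load 148.5 at a = 4.8: Pab(L + b)/(6LEI) = 1369/EI
  span QR: point load 52 at a = 1.2: Pab(L + b)/(6LEI) = 213.4/EI
  relative rotation θ_0 = (1074 + 1582)/EI = 2656/EI
A unit hogging moment at Q produces rotation L₁/(3EI) + L₂/(3EI) = 7.6/EI.
Slope continuity at Q: θ_0 = M_Q·7.6/EI, so M_Q = 2656/7.6 = 349.5 kN·m (hogging).
Span QR, ΣM about R: R_Q^{QR}·12 = 1631 + 349.5, so R_Q^{QR} = 165 kN and R_R = 200.5 − 165 = 35.48 kN.

R_R = 35.48 kN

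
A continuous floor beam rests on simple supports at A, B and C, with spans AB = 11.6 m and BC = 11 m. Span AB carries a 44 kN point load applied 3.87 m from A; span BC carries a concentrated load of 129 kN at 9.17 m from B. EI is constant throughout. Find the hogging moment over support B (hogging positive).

M_B = 94.7 kN·m

Take M_B as the redundant. Released structure: two simple spans AB and BC with a hinge at B.
Discontinuity in slope at B on the released structure — sum the simple-span end rotations:
  span AB: point load 44 at a = 3.87: Pab(L + a)/(6LEI) = 292.6/EI
  span BC: point load 129 at a = 9.17: Pab(L + b)/(6LEI) = 420.8/EI
  relative rotation θ_0 = (292.6 + 420.8)/EI = 713.4/EI
A unit hogging moment at B produces rotation L₁/(3EI) + L₂/(3EI) = 7.533/EI.
Slope continuity at B: θ_0 = M_B·7.533/EI, so M_B = 713.4/7.533 = 94.7 kN·m (hogging).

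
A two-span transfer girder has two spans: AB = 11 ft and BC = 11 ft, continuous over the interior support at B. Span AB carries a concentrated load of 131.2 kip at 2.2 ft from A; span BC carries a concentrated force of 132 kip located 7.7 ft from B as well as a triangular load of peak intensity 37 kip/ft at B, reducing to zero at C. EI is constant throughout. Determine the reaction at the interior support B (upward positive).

R_B = 259.3 kip

Take M_B as the redundant. Released structure: two simple spans AB and BC with a hinge at B.
Discontinuity in slope at B on the released structure — sum the simple-span end rotations:
  span AB: point load 131.2 at a = 2.2: Pab(L + a)/(6LEI) = 508/EI
  span BC: point load 132 at a = 7.7: Pab(L + b)/(6LEI) = 726.7/EI
  span BC: triangular load, peak 37: w₀L³/(45EI) = 1094/EI
  relative rotation θ_0 = (508 + 1821)/EI = 2329/EI
A unit hogging moment at B produces rotation L₁/(3EI) + L₂/(3EI) = 7.333/EI.
Compatibility: M_B·(L₁+L₂)/(3EI) = θ_0, giving M_B = 317.6 kip·ft (hogging).
Span AB, ΣM about A with M_B applied at B: R_B^{AB}·11 = 288.6 + 317.6, so R_B^{AB} = 55.11 kip and R_A = 131.2 − 55.11 = 76.09 kip.
Span BC, ΣM about C: R_B^{BC}·11 = 1928 + 317.6, so R_B^{BC} = 204.1 kip and R_C = 335.5 − 204.1 = 131.4 kip.
R_B = 55.11 + 204.1 = 259.3 kip.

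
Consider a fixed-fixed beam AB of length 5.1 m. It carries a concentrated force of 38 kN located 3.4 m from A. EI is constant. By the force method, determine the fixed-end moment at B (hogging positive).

Release both end moments; the primary structure is a simply-supported span AB with redundants M_A and M_B.
End rotations of the released simple span under the applied load (×1/EI):
  at A: point load 38 at a = 3.4: Pab(L + b)/(6LEI) = 48.81/EI
  at B: point load 38 at a = 3.4: Pab(L + a)/(6LEI) = 61.01/EI
  θ_A0 = 48.81/EI,  θ_B0 = 61.01/EI
Flexibility coefficients: a unit moment at one end gives L/(3EI) there and L/(6EI) at the far end, so f₁₁ = f₂₂ = 1.7/EI and f₁₂ = f₂₁ = 0.85/EI.
Compatibility — zero rotation at each built-in end:
  1.7 M_A + 0.85 M_B = 48.81
  0.85 M_A + 1.7 M_B = 61.01
Solving the pair gives M_A = 14.36 kN·m and M_B = 28.71 kN·m (hogging).

M_B = 28.71 kN·m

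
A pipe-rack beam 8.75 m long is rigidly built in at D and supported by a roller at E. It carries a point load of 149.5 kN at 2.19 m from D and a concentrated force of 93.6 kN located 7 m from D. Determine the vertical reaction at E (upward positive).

R_E = 78.77 kN

Choose R_E as the redundant. The primary structure is the cantilever fixed at D.
Free-end deflection of the primary structure under the applied loading (downward +):
  point load 149.5 at a = 2.19: Pa²(3L − a)/(6EI) = 2875/EI
  point load 93.6 at a = 7: Pa²(3L − a)/(6EI) = 14715/EI
  δ_0 = 17590/EI
Flexibility coefficient — unit upward force at E: δ_{EE} = L³/(3EI) = 223.3/EI.
The prop prevents deflection at E: R_E = δ_0/δ_{EE} = 17590/223.3 = 78.77 kN.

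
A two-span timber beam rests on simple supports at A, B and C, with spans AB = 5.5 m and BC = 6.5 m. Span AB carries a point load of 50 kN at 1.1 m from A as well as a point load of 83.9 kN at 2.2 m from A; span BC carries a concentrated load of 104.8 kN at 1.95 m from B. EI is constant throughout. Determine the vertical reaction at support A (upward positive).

R_A = 69.7 kN

Release continuity at B by inserting a hinge; the redundant is the internal moment M_B. The primary structure is two simply-supported spans AB and BC.
End slopes at the hinge B, treating each span as simply supported:
  span AB: point load 50 at a = 1.1: Pab(L + a)/(6LEI) = 48.4/EI
  span AB: point load 83.9 at a = 2.2: Pab(L + a)/(6LEI) = 142.1/EI
  span BC: point load 104.8 at a = 1.95: Pab(L + b)/(6LEI) = 263.5/EI
  relative rotation θ_0 = (190.5 + 263.5)/EI = 454/EI
A unit hogging moment at B produces rotation L₁/(3EI) + L₂/(3EI) = 4/EI.
Slope continuity at B: θ_0 = M_B·4/EI, so M_B = 454/4 = 113.5 kN·m (hogging).
Span AB, ΣM about A with M_B applied at B: R_B^{AB}·5.5 = 239.6 + 113.5, so R_B^{AB} = 64.2 kN and R_A = 133.9 − 64.2 = 69.7 kN.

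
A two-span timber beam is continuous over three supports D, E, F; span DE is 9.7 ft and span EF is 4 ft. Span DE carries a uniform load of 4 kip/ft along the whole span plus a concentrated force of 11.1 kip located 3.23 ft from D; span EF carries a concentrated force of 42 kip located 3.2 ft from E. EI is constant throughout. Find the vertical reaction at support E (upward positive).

Insert a hinge at E; M_E is the redundant, and each span becomes simply supported.
Discontinuity in slope at E on the released structure — sum the simple-span end rotations:
  span DE: UDL 4: wL³/(24EI) = 152.1/EI
  span DE: point load 11.1 at a = 3.23: Pab(L + a)/(6LEI) = 51.54/EI
  span EF: point load 42 at a = 3.2: Pab(L + b)/(6LEI) = 21.5/EI
  relative rotation θ_0 = (203.6 + 21.5)/EI = 225.2/EI
A unit hogging moment at E produces rotation L₁/(3EI) + L₂/(3EI) = 4.567/EI.
Slope continuity at E: θ_0 = M_E·4.567/EI, so M_E = 225.2/4.567 = 49.3 kip·ft (hogging).
Span DE, ΣM about D with M_E applied at E: R_E^{DE}·9.7 = 224 + 49.3, so R_E^{DE} = 28.18 kip and R_D = 49.9 − 28.18 = 21.72 kip.
Span EF, ΣM about F: R_E^{EF}·4 = 33.6 + 49.3, so R_E^{EF} = 20.73 kip and R_F = 42 − 20.73 = 21.27 kip.
R_E = 28.18 + 20.73 = 48.9 kip.

R_E = 48.9 kip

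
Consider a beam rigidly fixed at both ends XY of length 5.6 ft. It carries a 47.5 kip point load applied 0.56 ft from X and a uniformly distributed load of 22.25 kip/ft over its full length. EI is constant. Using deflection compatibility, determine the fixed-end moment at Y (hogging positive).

M_Y = 60.54 kip·ft

Release both end moments; the primary structure is a simply-supported span XY with redundants M_X and M_Y.
On the primary (simply-supported) span, the end slopes from the loading are:
  at X: point load 47.5 at a = 0.56: Pab(L + b)/(6LEI) = 42.45/EI
  at Y: point load 47.5 at a = 0.56: Pab(L + a)/(6LEI) = 24.58/EI
  at X: UDL 22.25: wL³/(24EI) = 162.8/EI
  at Y: UDL 22.25: wL³/(24EI) = 162.8/EI
  θ_X0 = 205.3/EI,  θ_Y0 = 187.4/EI
Flexibility coefficients: a unit moment at one end gives L/(3EI) there and L/(6EI) at the far end, so f₁₁ = f₂₂ = 1.867/EI and f₁₂ = f₂₁ = 0.9333/EI.
Compatibility — zero rotation at each built-in end:
  1.867 M_X + 0.9333 M_Y = 205.3
  0.9333 M_X + 1.867 M_Y = 187.4
Solving the pair gives M_X = 79.69 kip·ft and M_Y = 60.54 kip·ft (hogging).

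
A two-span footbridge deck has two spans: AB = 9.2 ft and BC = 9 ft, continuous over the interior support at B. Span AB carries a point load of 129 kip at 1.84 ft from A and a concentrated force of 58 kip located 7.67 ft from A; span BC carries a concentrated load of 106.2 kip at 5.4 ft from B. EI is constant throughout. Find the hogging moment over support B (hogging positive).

Take M_B as the redundant. Released structure: two simple spans AB and BC with a hinge at B.
End slopes at the hinge B, treating each span as simply supported:
  span AB: point load 129 at a = 1.84: Pab(L + a)/(6LEI) = 349.4/EI
  span AB: point load 58 at a = 7.67: Pab(L + a)/(6LEI) = 208/EI
  span BC: point load 106.2 at a = 5.4: Pab(L + b)/(6LEI) = 481.7/EI
  relative rotation θ_0 = (557.4 + 481.7)/EI = 1039/EI
A unit hogging moment at B produces rotation L₁/(3EI) + L₂/(3EI) = 6.067/EI.
Compatibility: M_B·(L₁+L₂)/(3EI) = θ_0, giving M_B = 171.3 kip·ft (hogging).

M_B = 171.3 kip·ft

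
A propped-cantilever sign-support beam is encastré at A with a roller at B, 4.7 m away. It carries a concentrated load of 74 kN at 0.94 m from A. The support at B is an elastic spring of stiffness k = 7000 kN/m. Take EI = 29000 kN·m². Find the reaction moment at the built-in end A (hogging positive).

M_A = 52.17 kN·m

Remove the prop at B; the released (primary) structure is a cantilever built in at A.
Deflection at B on the released cantilever, summing each load's contribution:
  point load 74 at a = 0.94: Pa²(3L − a)/(6EI) = 143.4/EI
Flexibility coefficient — unit upward force at B: δ_{BB} = L³/(3EI) = 34.61/EI.
With EI = 29000 kN·m²: δ_0 = 0.004945 m and δ_{BB} = 0.001193 m/kN.
Compatibility — the spring shortens by R_B/k under the reaction it provides: δ_0 − R_B·δ_{BB} = R_B/k. With 1/k = 0.000143 m/kN, R_B = δ_0 / (δ_{BB} + 1/k) = 0.004945 / (0.001193 + 0.000143) = 3.701 kN.
Moment equilibrium about A: M_A = Σ(load moments about A) − R_B·L = 69.56 − 3.701×4.7 = 52.17 kN·m.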